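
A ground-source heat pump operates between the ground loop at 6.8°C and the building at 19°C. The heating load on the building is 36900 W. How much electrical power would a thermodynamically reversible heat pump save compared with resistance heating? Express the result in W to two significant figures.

In absolute terms T_C = 279.95 K and T_H = 292.15 K, so ΔT = 12.20 K.
COP_Carnot = T_H/ΔT = 292.15/12.20 = 23.95.
Resistance heating needs Ẇ_res = Q̇_H = 36900 W; the reversible heat pump needs only Ẇ_hp = Q̇_H/COP = 1541 W.
Saving = 36900 − 1541 = 35360 W.

35000 W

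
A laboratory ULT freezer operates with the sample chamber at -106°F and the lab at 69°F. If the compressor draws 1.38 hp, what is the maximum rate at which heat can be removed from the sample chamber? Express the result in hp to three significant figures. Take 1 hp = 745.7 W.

2.79 hp

In absolute terms T_C = 196.48 K and T_H = 293.71 K, so ΔT = 97.22 K.
COP_Carnot = T_C/ΔT = 196.48/97.22 = 2.021.
Q̇_max = COP_Carnot × Ẇ = 2.021 × 1.380 hp = 2.789 hp.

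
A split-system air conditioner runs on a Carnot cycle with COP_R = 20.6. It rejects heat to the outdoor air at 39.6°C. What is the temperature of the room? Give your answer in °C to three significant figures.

25.1 °C

For a Carnot refrigerator COP_R = T_C/(T_H − T_C), so T_C = COP·T_H/(1 + COP).
With T_H = 312.75 K, T_C = 20.6 × 312.75/21.60 = 298.27 K.
Converting, 298.27 K = 25.12°C.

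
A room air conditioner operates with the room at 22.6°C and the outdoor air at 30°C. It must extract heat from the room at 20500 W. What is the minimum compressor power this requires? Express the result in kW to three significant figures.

In absolute terms T_C = 295.75 K and T_H = 303.15 K, so ΔT = 7.400 K.
COP_Carnot = T_C/ΔT = 295.75/7.400 = 39.97.
Ẇ_min = Q̇/COP_Carnot = 20500/39.97 = 512.9 W = 0.5129 kW.

0.513 kW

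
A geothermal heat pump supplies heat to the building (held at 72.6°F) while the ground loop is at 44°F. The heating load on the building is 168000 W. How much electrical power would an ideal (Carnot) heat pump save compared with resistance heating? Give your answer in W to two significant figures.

160000 W

In absolute terms T_C = 279.82 K and T_H = 295.71 K, so ΔT = 15.89 K.
COP_Carnot = T_H/ΔT = 295.71/15.89 = 18.61.
Resistance heating needs Ẇ_res = Q̇_H = 168000 W; the reversible heat pump needs only Ẇ_hp = Q̇_H/COP = 9027 W.
Saving = 168000 − 9027 = 159000 W.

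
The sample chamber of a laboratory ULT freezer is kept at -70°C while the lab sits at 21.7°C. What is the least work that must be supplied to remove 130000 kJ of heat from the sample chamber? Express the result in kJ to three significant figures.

In absolute terms T_C = 203.15 K and T_H = 294.85 K, so ΔT = 91.70 K.
The reversible limit is COP_R = T_C/ΔT = 2.215, so W_min = Q_C/COP = Q_C·ΔT/T_C.
W_min = 130000 × 91.70/203.15 = 58680 kJ.

58700 kJ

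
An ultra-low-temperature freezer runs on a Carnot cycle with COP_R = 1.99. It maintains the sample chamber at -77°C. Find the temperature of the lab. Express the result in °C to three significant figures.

21.6 °C

COP_R = T_C/(T_H − T_C) gives T_H − T_C = T_C/COP.
With T_C = 196.15 K, T_H = 196.15 × (1 + 1/1.99) = 294.72 K.
Converting, 294.72 K = 21.57°C.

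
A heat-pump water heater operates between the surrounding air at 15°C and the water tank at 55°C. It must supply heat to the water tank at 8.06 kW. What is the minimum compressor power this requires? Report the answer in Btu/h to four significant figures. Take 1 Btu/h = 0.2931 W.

3352 Btu/h

In absolute terms T_C = 288.15 K and T_H = 328.15 K, so ΔT = 40.00 K.
COP_Carnot = T_H/ΔT = 328.15/40.00 = 8.204.
Ẇ_min = Q̇/COP_Carnot = 8.060/8.204 = 0.9825 kW = 3352 Btu/h.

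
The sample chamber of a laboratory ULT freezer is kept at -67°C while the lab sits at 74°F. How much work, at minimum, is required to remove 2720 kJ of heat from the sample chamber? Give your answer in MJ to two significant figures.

1.2 MJ

In absolute terms T_C = 206.15 K and T_H = 296.48 K, so ΔT = 90.33 K.
The reversible limit is COP_R = T_C/ΔT = 2.282, so W_min = Q_C/COP = Q_C·ΔT/T_C.
W_min = 2720 × 90.33/206.15 = 1192 kJ = 1.192 MJ.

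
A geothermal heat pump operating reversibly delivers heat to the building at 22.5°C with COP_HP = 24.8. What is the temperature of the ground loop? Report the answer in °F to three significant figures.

COP_HP = T_H/(T_H − T_C) gives T_H − T_C = T_H/COP.
With T_H = 295.65 K, T_C = 295.65 × (1 − 1/24.8) = 283.73 K.
Converting, 283.73 K = 51.04°F.

51.0 °F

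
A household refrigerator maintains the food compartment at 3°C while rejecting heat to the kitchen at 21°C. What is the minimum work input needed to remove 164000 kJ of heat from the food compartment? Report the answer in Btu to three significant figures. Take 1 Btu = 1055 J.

In absolute terms T_C = 276.15 K and T_H = 294.15 K, so ΔT = 18.00 K.
The reversible limit is COP_R = T_C/ΔT = 15.34, so W_min = Q_C/COP = Q_C·ΔT/T_C.
W_min = 164000 × 18.00/276.15 = 10690 kJ = 10130 Btu.

10100 Btu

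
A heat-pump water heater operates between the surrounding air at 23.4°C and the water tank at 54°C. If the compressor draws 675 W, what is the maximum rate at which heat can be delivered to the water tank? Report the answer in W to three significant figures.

In absolute terms T_C = 296.55 K and T_H = 327.15 K, so ΔT = 30.60 K.
COP_Carnot = T_H/ΔT = 327.15/30.60 = 10.69.
Q̇_max = COP_Carnot × Ẇ = 10.69 × 675.0 W = 7217 W.

7220 W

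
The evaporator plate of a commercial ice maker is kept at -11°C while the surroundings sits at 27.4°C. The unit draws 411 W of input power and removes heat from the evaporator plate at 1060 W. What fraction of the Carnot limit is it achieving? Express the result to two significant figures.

0.38

COP_actual = Q̇_C/Ẇ = 1060/411.0 = 2.579.
In absolute terms T_C = 262.15 K and T_H = 300.55 K, so ΔT = 38.40 K.
COP_Carnot = T_C/ΔT = 262.15/38.40 = 6.827.
η_II = COP_actual/COP_Carnot = 2.579/6.827 = 0.3778.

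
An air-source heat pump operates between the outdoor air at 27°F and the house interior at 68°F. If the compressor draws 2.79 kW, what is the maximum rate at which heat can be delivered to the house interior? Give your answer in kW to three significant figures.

In absolute terms T_C = 270.37 K and T_H = 293.15 K, so ΔT = 22.78 K.
COP_Carnot = T_H/ΔT = 293.15/22.78 = 12.87.
Q̇_max = COP_Carnot × Ẇ = 12.87 × 2.790 kW = 35.91 kW.

35.9 kW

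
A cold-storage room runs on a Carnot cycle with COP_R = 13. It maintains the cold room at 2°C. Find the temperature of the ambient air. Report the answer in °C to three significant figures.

23.2 °C

COP_R = T_C/(T_H − T_C) gives T_H − T_C = T_C/COP.
With T_C = 275.15 K, T_H = 275.15 × (1 + 1/13) = 296.32 K.
Converting, 296.32 K = 23.17°C.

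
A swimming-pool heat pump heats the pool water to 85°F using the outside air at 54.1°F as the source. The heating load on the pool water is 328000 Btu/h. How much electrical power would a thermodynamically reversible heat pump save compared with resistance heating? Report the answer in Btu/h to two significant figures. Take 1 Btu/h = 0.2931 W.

310000 Btu/h

In absolute terms T_C = 285.43 K and T_H = 302.59 K, so ΔT = 17.17 K.
COP_Carnot = T_H/ΔT = 302.59/17.17 = 17.63.
Resistance heating needs Ẇ_res = Q̇_H = 328000 Btu/h; the reversible heat pump needs only Ẇ_hp = Q̇_H/COP = 18610 Btu/h.
Saving = 328000 − 18610 = 309400 Btu/h.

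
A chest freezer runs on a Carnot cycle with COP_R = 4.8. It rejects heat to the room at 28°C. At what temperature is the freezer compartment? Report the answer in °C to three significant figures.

-23.9 °C

For a Carnot refrigerator COP_R = T_C/(T_H − T_C), so T_C = COP·T_H/(1 + COP).
With T_H = 301.15 K, T_C = 4.8 × 301.15/5.800 = 249.23 K.
Converting, 249.23 K = -23.92°C.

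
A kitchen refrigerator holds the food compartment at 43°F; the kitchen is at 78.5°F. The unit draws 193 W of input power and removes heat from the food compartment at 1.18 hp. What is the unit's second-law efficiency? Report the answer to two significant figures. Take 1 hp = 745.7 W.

0.32

Converting, Q̇_C = 1.180 hp = 879.9 W, so COP_actual = Q̇_C/Ẇ = 879.9/193.0 = 4.559.
In absolute terms T_C = 279.26 K and T_H = 298.98 K, so ΔT = 19.72 K.
COP_Carnot = T_C/ΔT = 279.26/19.72 = 14.16.
η_II = COP_actual/COP_Carnot = 4.559/14.16 = 0.3220.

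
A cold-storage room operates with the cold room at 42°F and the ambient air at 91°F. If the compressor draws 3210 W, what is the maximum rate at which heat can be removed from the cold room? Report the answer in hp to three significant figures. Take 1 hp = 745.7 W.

In absolute terms T_C = 278.71 K and T_H = 305.93 K, so ΔT = 27.22 K.
COP_Carnot = T_C/ΔT = 278.71/27.22 = 10.24.
Q̇_max = COP_Carnot × Ẇ = 10.24 × 3210 W = 32860 W = 44.07 hp.

44.1 hp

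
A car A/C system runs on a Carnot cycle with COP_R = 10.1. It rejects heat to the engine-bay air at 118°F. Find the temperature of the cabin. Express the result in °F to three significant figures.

66.0 °F

For a Carnot refrigerator COP_R = T_C/(T_H − T_C), so T_C = COP·T_H/(1 + COP).
With T_H = 320.93 K, T_C = 10.1 × 320.93/11.10 = 292.02 K.
Converting, 292.02 K = 65.96°F.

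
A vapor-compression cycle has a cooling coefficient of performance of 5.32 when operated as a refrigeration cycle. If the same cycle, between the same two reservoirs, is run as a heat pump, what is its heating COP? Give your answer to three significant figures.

The first law on one cycle gives Q_H = Q_C + W, so Q_H/W = Q_C/W + 1.
COP_HP = COP_R + 1 = 5.32 + 1 = 6.32.

6.32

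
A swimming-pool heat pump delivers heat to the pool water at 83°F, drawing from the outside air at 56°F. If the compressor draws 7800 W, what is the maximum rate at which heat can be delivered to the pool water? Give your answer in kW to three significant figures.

In absolute terms T_C = 286.48 K and T_H = 301.48 K, so ΔT = 15.00 K.
COP_Carnot = T_H/ΔT = 301.48/15.00 = 20.10.
Q̇_max = COP_Carnot × Ẇ = 20.10 × 7800 W = 156800 W = 156.8 kW.

157 kW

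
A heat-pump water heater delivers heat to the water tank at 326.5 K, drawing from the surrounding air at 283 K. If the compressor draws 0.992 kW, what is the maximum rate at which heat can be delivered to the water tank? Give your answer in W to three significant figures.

The reservoir spacing is ΔT = 326.5 − 283 = 43.50 K.
COP_Carnot = T_H/ΔT = 326.50/43.50 = 7.506.
Q̇_max = COP_Carnot × Ẇ = 7.506 × 0.9920 kW = 7.446 kW = 7446 W.

7450 W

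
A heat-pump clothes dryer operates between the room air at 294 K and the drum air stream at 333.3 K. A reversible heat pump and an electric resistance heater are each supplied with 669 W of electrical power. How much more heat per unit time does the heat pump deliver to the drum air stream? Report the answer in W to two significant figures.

The reservoir spacing is ΔT = 333.3 − 294 = 39.30 K.
COP_Carnot = T_H/ΔT = 333.30/39.30 = 8.481.
The heat pump delivers Q̇_H = COP × Ẇ = 5674 W; the resistance heater delivers Ẇ = 669.0 W.
Extra = (COP − 1)·Ẇ = 5005 W.

5000 W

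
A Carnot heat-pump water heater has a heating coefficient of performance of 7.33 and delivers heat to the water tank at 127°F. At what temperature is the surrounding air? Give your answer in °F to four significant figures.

COP_HP = T_H/(T_H − T_C) gives T_H − T_C = T_H/COP.
With T_H = 325.93 K, T_C = 325.93 × (1 − 1/7.33) = 281.46 K.
Converting, 281.46 K = 46.96°F.

46.96 °F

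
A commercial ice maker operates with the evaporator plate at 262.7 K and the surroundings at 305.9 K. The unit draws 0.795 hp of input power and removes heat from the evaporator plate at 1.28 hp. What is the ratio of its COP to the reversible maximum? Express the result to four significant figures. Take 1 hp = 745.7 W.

COP_actual = Q̇_C/Ẇ = 1.280/0.7950 = 1.610.
The reservoir spacing is ΔT = 305.9 − 262.7 = 43.20 K.
COP_Carnot = T_C/ΔT = 262.70/43.20 = 6.081.
η_II = COP_actual/COP_Carnot = 1.610/6.081 = 0.2648.

0.2648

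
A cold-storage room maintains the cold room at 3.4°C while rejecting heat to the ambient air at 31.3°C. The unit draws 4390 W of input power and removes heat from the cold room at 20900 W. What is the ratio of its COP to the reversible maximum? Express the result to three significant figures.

COP_actual = Q̇_C/Ẇ = 20900/4390 = 4.761.
In absolute terms T_C = 276.55 K and T_H = 304.45 K, so ΔT = 27.90 K.
COP_Carnot = T_C/ΔT = 276.55/27.90 = 9.912.
η_II = COP_actual/COP_Carnot = 4.761/9.912 = 0.4803.

0.480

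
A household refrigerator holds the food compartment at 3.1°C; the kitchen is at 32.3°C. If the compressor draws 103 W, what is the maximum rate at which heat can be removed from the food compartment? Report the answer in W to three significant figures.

974 W

In absolute terms T_C = 276.25 K and T_H = 305.45 K, so ΔT = 29.20 K.
COP_Carnot = T_C/ΔT = 276.25/29.20 = 9.461.
Q̇_max = COP_Carnot × Ẇ = 9.461 × 103.0 W = 974.4 W.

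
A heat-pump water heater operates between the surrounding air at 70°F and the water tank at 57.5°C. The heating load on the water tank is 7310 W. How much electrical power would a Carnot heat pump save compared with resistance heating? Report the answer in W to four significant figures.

6506 W

In absolute terms T_C = 294.26 K and T_H = 330.65 K, so ΔT = 36.39 K.
COP_Carnot = T_H/ΔT = 330.65/36.39 = 9.087.
Resistance heating needs Ẇ_res = Q̇_H = 7310 W; the reversible heat pump needs only Ẇ_hp = Q̇_H/COP = 804.5 W.
Saving = 7310 − 804.5 = 6506 W.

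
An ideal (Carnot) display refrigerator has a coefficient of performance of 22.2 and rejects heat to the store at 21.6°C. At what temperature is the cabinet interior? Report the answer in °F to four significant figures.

For a Carnot refrigerator COP_R = T_C/(T_H − T_C), so T_C = COP·T_H/(1 + COP).
With T_H = 294.75 K, T_C = 22.2 × 294.75/23.20 = 282.05 K.
Converting, 282.05 K = 48.01°F.

48.01 °F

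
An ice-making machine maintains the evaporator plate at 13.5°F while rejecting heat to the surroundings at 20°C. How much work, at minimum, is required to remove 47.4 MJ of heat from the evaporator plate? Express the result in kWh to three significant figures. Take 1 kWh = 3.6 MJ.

1.52 kWh

In absolute terms T_C = 262.87 K and T_H = 293.15 K, so ΔT = 30.28 K.
The reversible limit is COP_R = T_C/ΔT = 8.682, so W_min = Q_C/COP = Q_C·ΔT/T_C.
W_min = 47.40 × 30.28/262.87 = 5.460 MJ = 1.517 kWh.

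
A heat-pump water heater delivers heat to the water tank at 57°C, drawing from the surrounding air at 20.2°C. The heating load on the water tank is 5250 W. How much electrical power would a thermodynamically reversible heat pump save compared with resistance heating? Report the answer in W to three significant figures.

In absolute terms T_C = 293.35 K and T_H = 330.15 K, so ΔT = 36.80 K.
COP_Carnot = T_H/ΔT = 330.15/36.80 = 8.971.
Resistance heating needs Ẇ_res = Q̇_H = 5250 W; the reversible heat pump needs only Ẇ_hp = Q̇_H/COP = 585.2 W.
Saving = 5250 − 585.2 = 4665 W.

4660 W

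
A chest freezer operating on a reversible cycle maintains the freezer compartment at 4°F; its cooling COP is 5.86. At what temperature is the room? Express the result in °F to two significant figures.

83 °F

COP_R = T_C/(T_H − T_C) gives T_H − T_C = T_C/COP.
With T_C = 257.59 K, T_H = 257.59 × (1 + 1/5.86) = 301.55 K.
Converting, 301.55 K = 83.12°F.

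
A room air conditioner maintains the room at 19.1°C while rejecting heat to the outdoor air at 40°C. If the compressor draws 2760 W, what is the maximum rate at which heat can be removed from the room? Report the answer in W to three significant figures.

In absolute terms T_C = 292.25 K and T_H = 313.15 K, so ΔT = 20.90 K.
COP_Carnot = T_C/ΔT = 292.25/20.90 = 13.98.
Q̇_max = COP_Carnot × Ẇ = 13.98 × 2760 W = 38590 W.

38600 W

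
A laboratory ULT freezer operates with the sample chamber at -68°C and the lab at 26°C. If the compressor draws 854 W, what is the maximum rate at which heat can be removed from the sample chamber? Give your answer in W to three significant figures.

1860 W

In absolute terms T_C = 205.15 K and T_H = 299.15 K, so ΔT = 94.00 K.
COP_Carnot = T_C/ΔT = 205.15/94.00 = 2.182.
Q̇_max = COP_Carnot × Ẇ = 2.182 × 854.0 W = 1864 W.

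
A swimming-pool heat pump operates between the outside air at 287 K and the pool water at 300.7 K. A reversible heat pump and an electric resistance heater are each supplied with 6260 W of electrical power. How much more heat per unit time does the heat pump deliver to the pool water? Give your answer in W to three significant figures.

The reservoir spacing is ΔT = 300.7 − 287 = 13.70 K.
COP_Carnot = T_H/ΔT = 300.70/13.70 = 21.95.
The heat pump delivers Q̇_H = COP × Ẇ = 137400 W; the resistance heater delivers Ẇ = 6260 W.
Extra = (COP − 1)·Ẇ = 131100 W.

131000 W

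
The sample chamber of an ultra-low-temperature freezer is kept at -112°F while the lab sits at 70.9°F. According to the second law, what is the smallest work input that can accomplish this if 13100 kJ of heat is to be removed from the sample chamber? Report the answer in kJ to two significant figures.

In absolute terms T_C = 193.15 K and T_H = 294.76 K, so ΔT = 101.6 K.
The reversible limit is COP_R = T_C/ΔT = 1.901, so W_min = Q_C/COP = Q_C·ΔT/T_C.
W_min = 13100 × 101.6/193.15 = 6892 kJ.

6900 kJ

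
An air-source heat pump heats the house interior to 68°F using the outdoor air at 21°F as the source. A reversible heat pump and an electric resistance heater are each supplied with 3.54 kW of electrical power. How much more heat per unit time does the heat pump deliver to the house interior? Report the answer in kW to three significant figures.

In absolute terms T_C = 267.04 K and T_H = 293.15 K, so ΔT = 26.11 K.
COP_Carnot = T_H/ΔT = 293.15/26.11 = 11.23.
The heat pump delivers Q̇_H = COP × Ẇ = 39.74 kW; the resistance heater delivers Ẇ = 3.540 kW.
Extra = (COP − 1)·Ẇ = 36.20 kW.

36.2 kW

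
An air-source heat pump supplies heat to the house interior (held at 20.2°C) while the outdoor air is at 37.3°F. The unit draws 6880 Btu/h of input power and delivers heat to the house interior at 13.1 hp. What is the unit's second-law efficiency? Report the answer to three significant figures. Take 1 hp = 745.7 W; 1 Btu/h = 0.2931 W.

0.285

Converting, Q̇_H = 13.10 hp = 33330 Btu/h, so COP_actual = Q̇_H/Ẇ = 33330/6880 = 4.844.
In absolute terms T_C = 276.09 K and T_H = 293.35 K, so ΔT = 17.26 K.
COP_Carnot = T_H/ΔT = 293.35/17.26 = 17.00.
η_II = COP_actual/COP_Carnot = 4.844/17.00 = 0.2850.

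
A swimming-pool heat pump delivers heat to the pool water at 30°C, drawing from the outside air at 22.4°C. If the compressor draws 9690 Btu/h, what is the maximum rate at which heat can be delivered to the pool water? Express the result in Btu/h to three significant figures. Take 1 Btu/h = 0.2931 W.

387000 Btu/h

In absolute terms T_C = 295.55 K and T_H = 303.15 K, so ΔT = 7.600 K.
COP_Carnot = T_H/ΔT = 303.15/7.600 = 39.89.
Q̇_max = COP_Carnot × Ẇ = 39.89 × 9690 Btu/h = 386500 Btu/h.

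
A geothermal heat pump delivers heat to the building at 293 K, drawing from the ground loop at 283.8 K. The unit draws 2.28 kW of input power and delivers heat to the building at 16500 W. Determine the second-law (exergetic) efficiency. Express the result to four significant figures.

Converting, Q̇_H = 16500 W = 16.50 kW, so COP_actual = Q̇_H/Ẇ = 16.50/2.280 = 7.237.
The reservoir spacing is ΔT = 293 − 283.8 = 9.200 K.
COP_Carnot = T_H/ΔT = 293.00/9.200 = 31.85.
η_II = COP_actual/COP_Carnot = 7.237/31.85 = 0.2272.

0.2272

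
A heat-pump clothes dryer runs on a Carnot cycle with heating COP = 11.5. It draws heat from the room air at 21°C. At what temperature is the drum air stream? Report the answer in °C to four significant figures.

49.01 °C

COP_HP = T_H/(T_H − T_C) rearranges to T_H = COP·T_C/(COP − 1).
With T_C = 294.15 K, T_H = 11.5 × 294.15/10.50 = 322.16 K.
Converting, 322.16 K = 49.01°C.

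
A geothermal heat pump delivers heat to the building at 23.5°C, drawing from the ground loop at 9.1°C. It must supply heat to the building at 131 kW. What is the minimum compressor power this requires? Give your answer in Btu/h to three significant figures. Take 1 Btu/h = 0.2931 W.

In absolute terms T_C = 282.25 K and T_H = 296.65 K, so ΔT = 14.40 K.
COP_Carnot = T_H/ΔT = 296.65/14.40 = 20.60.
Ẇ_min = Q̇/COP_Carnot = 131.0/20.60 = 6.359 kW = 21700 Btu/h.

21700 Btu/h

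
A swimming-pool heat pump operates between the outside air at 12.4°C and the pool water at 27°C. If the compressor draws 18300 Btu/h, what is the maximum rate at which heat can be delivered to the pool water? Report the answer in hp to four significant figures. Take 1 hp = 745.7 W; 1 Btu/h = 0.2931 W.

In absolute terms T_C = 285.55 K and T_H = 300.15 K, so ΔT = 14.60 K.
COP_Carnot = T_H/ΔT = 300.15/14.60 = 20.56.
Q̇_max = COP_Carnot × Ẇ = 20.56 × 18300 Btu/h = 376200 Btu/h = 147.9 hp.

147.9 hp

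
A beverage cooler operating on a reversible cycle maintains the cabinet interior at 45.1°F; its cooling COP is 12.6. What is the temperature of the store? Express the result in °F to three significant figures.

COP_R = T_C/(T_H − T_C) gives T_H − T_C = T_C/COP.
With T_C = 280.43 K, T_H = 280.43 × (1 + 1/12.6) = 302.68 K.
Converting, 302.68 K = 85.16°F.

85.2 °F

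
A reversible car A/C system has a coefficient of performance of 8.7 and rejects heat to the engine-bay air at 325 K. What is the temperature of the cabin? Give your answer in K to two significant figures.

For a Carnot refrigerator COP_R = T_C/(T_H − T_C), so T_C = COP·T_H/(1 + COP).
With T_H = 325.00 K, T_C = 8.7 × 325.00/9.700 = 291.49 K.

290 K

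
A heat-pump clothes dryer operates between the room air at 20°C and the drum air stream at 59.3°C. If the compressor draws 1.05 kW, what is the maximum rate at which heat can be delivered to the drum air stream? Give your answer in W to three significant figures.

8880 W

In absolute terms T_C = 293.15 K and T_H = 332.45 K, so ΔT = 39.30 K.
COP_Carnot = T_H/ΔT = 332.45/39.30 = 8.459.
Q̇_max = COP_Carnot × Ẇ = 8.459 × 1.050 kW = 8.882 kW = 8882 W.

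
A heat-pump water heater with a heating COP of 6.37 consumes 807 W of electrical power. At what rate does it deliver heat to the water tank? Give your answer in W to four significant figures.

5141 W

Q̇_H = COP_HP × Ẇ = 6.37 × 807.0 = 5141 W.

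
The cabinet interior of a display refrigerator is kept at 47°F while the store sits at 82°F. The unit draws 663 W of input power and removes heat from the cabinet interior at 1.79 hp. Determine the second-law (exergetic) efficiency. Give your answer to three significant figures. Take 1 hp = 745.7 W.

Converting, Q̇_C = 1.790 hp = 1335 W, so COP_actual = Q̇_C/Ẇ = 1335/663.0 = 2.013.
In absolute terms T_C = 281.48 K and T_H = 300.93 K, so ΔT = 19.44 K.
COP_Carnot = T_C/ΔT = 281.48/19.44 = 14.48.
η_II = COP_actual/COP_Carnot = 2.013/14.48 = 0.1391.

0.139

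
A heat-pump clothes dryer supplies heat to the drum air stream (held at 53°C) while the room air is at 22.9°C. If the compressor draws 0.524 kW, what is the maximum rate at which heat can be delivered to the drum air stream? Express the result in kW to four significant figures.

In absolute terms T_C = 296.05 K and T_H = 326.15 K, so ΔT = 30.10 K.
COP_Carnot = T_H/ΔT = 326.15/30.10 = 10.84.
Q̇_max = COP_Carnot × Ẇ = 10.84 × 0.5240 kW = 5.678 kW.

5.678 kW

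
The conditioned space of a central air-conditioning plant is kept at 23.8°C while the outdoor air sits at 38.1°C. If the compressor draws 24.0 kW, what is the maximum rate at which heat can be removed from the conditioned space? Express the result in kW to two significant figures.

In absolute terms T_C = 296.95 K and T_H = 311.25 K, so ΔT = 14.30 K.
COP_Carnot = T_C/ΔT = 296.95/14.30 = 20.77.
Q̇_max = COP_Carnot × Ẇ = 20.77 × 24.00 kW = 498.4 kW.

500 kW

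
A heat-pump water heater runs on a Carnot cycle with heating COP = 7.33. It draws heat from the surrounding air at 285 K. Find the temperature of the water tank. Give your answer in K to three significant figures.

330 K

COP_HP = T_H/(T_H − T_C) rearranges to T_H = COP·T_C/(COP − 1).
With T_C = 285.00 K, T_H = 7.33 × 285.00/6.330 = 330.02 K.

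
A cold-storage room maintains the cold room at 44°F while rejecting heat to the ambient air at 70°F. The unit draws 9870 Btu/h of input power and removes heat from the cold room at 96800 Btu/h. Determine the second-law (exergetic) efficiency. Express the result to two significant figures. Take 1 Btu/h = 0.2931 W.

COP_actual = Q̇_C/Ẇ = 96800/9870 = 9.807.
In absolute terms T_C = 279.82 K and T_H = 294.26 K, so ΔT = 14.44 K.
COP_Carnot = T_C/ΔT = 279.82/14.44 = 19.37.
η_II = COP_actual/COP_Carnot = 9.807/19.37 = 0.5063.

0.51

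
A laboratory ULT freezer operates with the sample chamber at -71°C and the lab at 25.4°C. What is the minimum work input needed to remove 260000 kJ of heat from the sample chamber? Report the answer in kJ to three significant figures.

124000 kJ

In absolute terms T_C = 202.15 K and T_H = 298.55 K, so ΔT = 96.40 K.
The reversible limit is COP_R = T_C/ΔT = 2.097, so W_min = Q_C/COP = Q_C·ΔT/T_C.
W_min = 260000 × 96.40/202.15 = 124000 kJ.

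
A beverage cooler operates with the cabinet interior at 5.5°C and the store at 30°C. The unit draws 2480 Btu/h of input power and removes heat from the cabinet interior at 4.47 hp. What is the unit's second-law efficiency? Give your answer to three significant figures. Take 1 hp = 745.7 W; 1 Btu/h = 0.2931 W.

Converting, Q̇_C = 4.470 hp = 11370 Btu/h, so COP_actual = Q̇_C/Ẇ = 11370/2480 = 4.586.
In absolute terms T_C = 278.65 K and T_H = 303.15 K, so ΔT = 24.50 K.
COP_Carnot = T_C/ΔT = 278.65/24.50 = 11.37.
η_II = COP_actual/COP_Carnot = 4.586/11.37 = 0.4032.

0.403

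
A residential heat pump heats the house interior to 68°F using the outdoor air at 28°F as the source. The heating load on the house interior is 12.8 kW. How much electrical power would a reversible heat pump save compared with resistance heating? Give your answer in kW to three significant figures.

In absolute terms T_C = 270.93 K and T_H = 293.15 K, so ΔT = 22.22 K.
COP_Carnot = T_H/ΔT = 293.15/22.22 = 13.19.
Resistance heating needs Ẇ_res = Q̇_H = 12.80 kW; the reversible heat pump needs only Ẇ_hp = Q̇_H/COP = 0.9703 kW.
Saving = 12.80 − 0.9703 = 11.83 kW.

11.8 kW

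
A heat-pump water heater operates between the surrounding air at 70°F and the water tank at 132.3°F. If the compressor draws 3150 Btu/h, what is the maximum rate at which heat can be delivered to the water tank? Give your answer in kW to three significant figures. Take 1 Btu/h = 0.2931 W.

8.77 kW

In absolute terms T_C = 294.26 K and T_H = 328.87 K, so ΔT = 34.61 K.
COP_Carnot = T_H/ΔT = 328.87/34.61 = 9.502.
Q̇_max = COP_Carnot × Ẇ = 9.502 × 3150 Btu/h = 29930 Btu/h = 8.773 kW.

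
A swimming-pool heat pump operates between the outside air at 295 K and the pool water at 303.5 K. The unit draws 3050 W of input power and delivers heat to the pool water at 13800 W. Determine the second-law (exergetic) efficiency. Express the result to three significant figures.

0.127

COP_actual = Q̇_H/Ẇ = 13800/3050 = 4.525.
The reservoir spacing is ΔT = 303.5 − 295 = 8.500 K.
COP_Carnot = T_H/ΔT = 303.50/8.500 = 35.71.
η_II = COP_actual/COP_Carnot = 4.525/35.71 = 0.1267.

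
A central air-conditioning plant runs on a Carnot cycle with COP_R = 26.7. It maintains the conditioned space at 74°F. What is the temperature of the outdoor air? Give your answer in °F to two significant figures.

94 °F

COP_R = T_C/(T_H − T_C) gives T_H − T_C = T_C/COP.
With T_C = 296.48 K, T_H = 296.48 × (1 + 1/26.7) = 307.59 K.
Converting, 307.59 K = 93.99°F.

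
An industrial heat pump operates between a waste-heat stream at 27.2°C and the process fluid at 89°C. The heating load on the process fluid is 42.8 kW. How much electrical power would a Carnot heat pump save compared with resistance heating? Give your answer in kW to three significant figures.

In absolute terms T_C = 300.35 K and T_H = 362.15 K, so ΔT = 61.80 K.
COP_Carnot = T_H/ΔT = 362.15/61.80 = 5.860.
Resistance heating needs Ẇ_res = Q̇_H = 42.80 kW; the reversible heat pump needs only Ẇ_hp = Q̇_H/COP = 7.304 kW.
Saving = 42.80 − 7.304 = 35.50 kW.

35.5 kW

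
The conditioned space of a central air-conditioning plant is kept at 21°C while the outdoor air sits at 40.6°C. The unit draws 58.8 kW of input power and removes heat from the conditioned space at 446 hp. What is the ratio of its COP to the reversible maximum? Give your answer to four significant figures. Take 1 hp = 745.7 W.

Converting, Q̇_C = 446.0 hp = 332.6 kW, so COP_actual = Q̇_C/Ẇ = 332.6/58.80 = 5.656.
In absolute terms T_C = 294.15 K and T_H = 313.75 K, so ΔT = 19.60 K.
COP_Carnot = T_C/ΔT = 294.15/19.60 = 15.01.
η_II = COP_actual/COP_Carnot = 5.656/15.01 = 0.3769.

0.3769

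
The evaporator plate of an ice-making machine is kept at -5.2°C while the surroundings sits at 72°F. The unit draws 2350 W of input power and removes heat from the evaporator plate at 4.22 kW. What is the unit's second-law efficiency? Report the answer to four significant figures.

Converting, Q̇_C = 4.220 kW = 4220 W, so COP_actual = Q̇_C/Ẇ = 4220/2350 = 1.796.
In absolute terms T_C = 267.95 K and T_H = 295.37 K, so ΔT = 27.42 K.
COP_Carnot = T_C/ΔT = 267.95/27.42 = 9.771.
η_II = COP_actual/COP_Carnot = 1.796/9.771 = 0.1838.

0.1838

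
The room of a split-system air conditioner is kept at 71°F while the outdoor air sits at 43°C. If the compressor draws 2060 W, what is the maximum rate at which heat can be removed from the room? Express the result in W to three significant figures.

28500 W

In absolute terms T_C = 294.82 K and T_H = 316.15 K, so ΔT = 21.33 K.
COP_Carnot = T_C/ΔT = 294.82/21.33 = 13.82.
Q̇_max = COP_Carnot × Ẇ = 13.82 × 2060 W = 28470 W.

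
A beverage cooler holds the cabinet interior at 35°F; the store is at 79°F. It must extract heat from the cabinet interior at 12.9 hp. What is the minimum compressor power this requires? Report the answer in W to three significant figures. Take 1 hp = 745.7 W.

856 W

In absolute terms T_C = 274.82 K and T_H = 299.26 K, so ΔT = 24.44 K.
COP_Carnot = T_C/ΔT = 274.82/24.44 = 11.24.
Ẇ_min = Q̇/COP_Carnot = 12.90/11.24 = 1.147 hp = 855.6 W.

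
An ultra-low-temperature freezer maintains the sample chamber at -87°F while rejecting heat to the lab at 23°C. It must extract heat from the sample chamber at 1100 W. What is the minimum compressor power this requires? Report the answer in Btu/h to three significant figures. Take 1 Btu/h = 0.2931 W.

1620 Btu/h

In absolute terms T_C = 207.04 K and T_H = 296.15 K, so ΔT = 89.11 K.
COP_Carnot = T_C/ΔT = 207.04/89.11 = 2.323.
Ẇ_min = Q̇/COP_Carnot = 1100/2.323 = 473.4 W = 1615 Btu/h.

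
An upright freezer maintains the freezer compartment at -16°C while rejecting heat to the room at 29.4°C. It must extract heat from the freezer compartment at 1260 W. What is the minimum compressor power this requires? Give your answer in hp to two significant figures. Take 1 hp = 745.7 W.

0.30 hp

In absolute terms T_C = 257.15 K and T_H = 302.55 K, so ΔT = 45.40 K.
COP_Carnot = T_C/ΔT = 257.15/45.40 = 5.664.
Ẇ_min = Q̇/COP_Carnot = 1260/5.664 = 222.5 W = 0.2983 hp.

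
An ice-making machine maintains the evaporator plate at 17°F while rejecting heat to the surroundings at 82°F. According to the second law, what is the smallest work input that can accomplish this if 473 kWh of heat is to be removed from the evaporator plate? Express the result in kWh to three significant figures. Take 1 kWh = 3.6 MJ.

In absolute terms T_C = 264.82 K and T_H = 300.93 K, so ΔT = 36.11 K.
The reversible limit is COP_R = T_C/ΔT = 7.333, so W_min = Q_C/COP = Q_C·ΔT/T_C.
W_min = 473.0 × 36.11/264.82 = 64.50 kWh.

64.5 kWh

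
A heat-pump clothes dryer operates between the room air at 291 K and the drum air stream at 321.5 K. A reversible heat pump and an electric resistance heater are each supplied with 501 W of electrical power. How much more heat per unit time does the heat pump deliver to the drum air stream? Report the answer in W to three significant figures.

4780 W

The reservoir spacing is ΔT = 321.5 − 291 = 30.50 K.
COP_Carnot = T_H/ΔT = 321.50/30.50 = 10.54.
The heat pump delivers Q̇_H = COP × Ẇ = 5281 W; the resistance heater delivers Ẇ = 501.0 W.
Extra = (COP − 1)·Ẇ = 4780 W.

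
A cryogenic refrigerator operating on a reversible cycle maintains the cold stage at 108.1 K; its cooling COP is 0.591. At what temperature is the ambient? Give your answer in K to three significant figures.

291 K

COP_R = T_C/(T_H − T_C) gives T_H − T_C = T_C/COP.
With T_C = 108.10 K, T_H = 108.10 × (1 + 1/0.591) = 291.01 K.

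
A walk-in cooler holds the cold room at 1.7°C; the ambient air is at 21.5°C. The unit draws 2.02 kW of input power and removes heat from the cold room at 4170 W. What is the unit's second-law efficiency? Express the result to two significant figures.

Converting, Q̇_C = 4170 W = 4.170 kW, so COP_actual = Q̇_C/Ẇ = 4.170/2.020 = 2.064.
In absolute terms T_C = 274.85 K and T_H = 294.65 K, so ΔT = 19.80 K.
COP_Carnot = T_C/ΔT = 274.85/19.80 = 13.88.
η_II = COP_actual/COP_Carnot = 2.064/13.88 = 0.1487.

0.15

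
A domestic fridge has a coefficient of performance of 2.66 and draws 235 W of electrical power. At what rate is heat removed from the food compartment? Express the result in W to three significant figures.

Q̇_C = COP × Ẇ = 2.66 × 235.0 = 625.1 W.

625 W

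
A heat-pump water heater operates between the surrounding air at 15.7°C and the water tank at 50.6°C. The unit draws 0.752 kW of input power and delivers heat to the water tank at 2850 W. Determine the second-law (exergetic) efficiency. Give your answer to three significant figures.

0.409

Converting, Q̇_H = 2850 W = 2.850 kW, so COP_actual = Q̇_H/Ẇ = 2.850/0.7520 = 3.790.
In absolute terms T_C = 288.85 K and T_H = 323.75 K, so ΔT = 34.90 K.
COP_Carnot = T_H/ΔT = 323.75/34.90 = 9.277.
η_II = COP_actual/COP_Carnot = 3.790/9.277 = 0.4085.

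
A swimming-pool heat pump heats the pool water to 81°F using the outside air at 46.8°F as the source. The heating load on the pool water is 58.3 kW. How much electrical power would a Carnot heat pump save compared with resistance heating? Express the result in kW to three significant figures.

54.6 kW

In absolute terms T_C = 281.37 K and T_H = 300.37 K, so ΔT = 19.00 K.
COP_Carnot = T_H/ΔT = 300.37/19.00 = 15.81.
Resistance heating needs Ẇ_res = Q̇_H = 58.30 kW; the reversible heat pump needs only Ẇ_hp = Q̇_H/COP = 3.688 kW.
Saving = 58.30 − 3.688 = 54.61 kW.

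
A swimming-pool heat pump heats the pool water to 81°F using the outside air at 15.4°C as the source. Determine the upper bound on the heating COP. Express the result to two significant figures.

25

In absolute terms T_C = 288.55 K and T_H = 300.37 K, so ΔT = 11.82 K.
For a reversible cycle, COP_Carnot = T_H/ΔT = 300.37/11.82 = 25.41.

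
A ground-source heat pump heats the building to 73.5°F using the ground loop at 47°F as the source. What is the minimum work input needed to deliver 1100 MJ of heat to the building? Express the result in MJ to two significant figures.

55 MJ

In absolute terms T_C = 281.48 K and T_H = 296.21 K, so ΔT = 14.72 K.
The reversible limit is COP_HP = T_H/ΔT = 20.12, so W_min = Q_H/COP = Q_H·ΔT/T_H.
W_min = 1100 × 14.72/296.21 = 54.67 MJ.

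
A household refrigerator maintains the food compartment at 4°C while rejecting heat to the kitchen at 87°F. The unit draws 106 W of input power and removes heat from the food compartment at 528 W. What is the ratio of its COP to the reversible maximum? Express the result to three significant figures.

0.477

COP_actual = Q̇_C/Ẇ = 528.0/106.0 = 4.981.
In absolute terms T_C = 277.15 K and T_H = 303.71 K, so ΔT = 26.56 K.
COP_Carnot = T_C/ΔT = 277.15/26.56 = 10.44.
η_II = COP_actual/COP_Carnot = 4.981/10.44 = 0.4773.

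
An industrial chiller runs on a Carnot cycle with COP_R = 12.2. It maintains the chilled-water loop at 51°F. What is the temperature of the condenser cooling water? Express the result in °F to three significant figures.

COP_R = T_C/(T_H − T_C) gives T_H − T_C = T_C/COP.
With T_C = 283.71 K, T_H = 283.71 × (1 + 1/12.2) = 306.96 K.
Converting, 306.96 K = 92.86°F.

92.9 °F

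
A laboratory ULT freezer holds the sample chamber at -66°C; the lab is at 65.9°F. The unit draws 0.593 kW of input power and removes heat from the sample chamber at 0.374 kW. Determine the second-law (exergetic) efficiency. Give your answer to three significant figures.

COP_actual = Q̇_C/Ẇ = 0.3740/0.5930 = 0.6307.
In absolute terms T_C = 207.15 K and T_H = 291.98 K, so ΔT = 84.83 K.
COP_Carnot = T_C/ΔT = 207.15/84.83 = 2.442.
η_II = COP_actual/COP_Carnot = 0.6307/2.442 = 0.2583.

0.258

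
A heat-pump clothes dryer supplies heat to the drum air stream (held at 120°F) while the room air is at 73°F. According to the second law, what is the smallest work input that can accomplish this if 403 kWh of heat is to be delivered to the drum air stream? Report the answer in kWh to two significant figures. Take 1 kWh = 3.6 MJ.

33 kWh

In absolute terms T_C = 295.93 K and T_H = 322.04 K, so ΔT = 26.11 K.
The reversible limit is COP_HP = T_H/ΔT = 12.33, so W_min = Q_H/COP = Q_H·ΔT/T_H.
W_min = 403.0 × 26.11/322.04 = 32.68 kWh.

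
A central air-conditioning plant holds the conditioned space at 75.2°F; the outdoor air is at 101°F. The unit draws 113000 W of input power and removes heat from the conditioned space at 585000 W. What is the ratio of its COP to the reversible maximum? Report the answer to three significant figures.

COP_actual = Q̇_C/Ẇ = 585000/113000 = 5.177.
In absolute terms T_C = 297.15 K and T_H = 311.48 K, so ΔT = 14.33 K.
COP_Carnot = T_C/ΔT = 297.15/14.33 = 20.73.
η_II = COP_actual/COP_Carnot = 5.177/20.73 = 0.2497.

0.250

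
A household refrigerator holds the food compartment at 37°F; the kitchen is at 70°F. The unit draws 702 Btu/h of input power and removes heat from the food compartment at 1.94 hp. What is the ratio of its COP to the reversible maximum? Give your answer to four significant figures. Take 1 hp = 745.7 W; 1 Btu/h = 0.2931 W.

Converting, Q̇_C = 1.940 hp = 4936 Btu/h, so COP_actual = Q̇_C/Ẇ = 4936/702.0 = 7.031.
In absolute terms T_C = 275.93 K and T_H = 294.26 K, so ΔT = 18.33 K.
COP_Carnot = T_C/ΔT = 275.93/18.33 = 15.05.
η_II = COP_actual/COP_Carnot = 7.031/15.05 = 0.4672.

0.4672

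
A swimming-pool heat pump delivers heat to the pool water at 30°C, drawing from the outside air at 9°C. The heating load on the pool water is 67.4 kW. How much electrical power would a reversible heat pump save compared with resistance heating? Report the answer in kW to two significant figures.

In absolute terms T_C = 282.15 K and T_H = 303.15 K, so ΔT = 21.00 K.
COP_Carnot = T_H/ΔT = 303.15/21.00 = 14.44.
Resistance heating needs Ẇ_res = Q̇_H = 67.40 kW; the reversible heat pump needs only Ẇ_hp = Q̇_H/COP = 4.669 kW.
Saving = 67.40 − 4.669 = 62.73 kW.

63 kW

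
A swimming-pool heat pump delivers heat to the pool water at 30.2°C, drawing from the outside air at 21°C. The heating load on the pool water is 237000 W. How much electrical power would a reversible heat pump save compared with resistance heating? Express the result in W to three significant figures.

In absolute terms T_C = 294.15 K and T_H = 303.35 K, so ΔT = 9.200 K.
COP_Carnot = T_H/ΔT = 303.35/9.200 = 32.97.
Resistance heating needs Ẇ_res = Q̇_H = 237000 W; the reversible heat pump needs only Ẇ_hp = Q̇_H/COP = 7188 W.
Saving = 237000 − 7188 = 229800 W.

230000 W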